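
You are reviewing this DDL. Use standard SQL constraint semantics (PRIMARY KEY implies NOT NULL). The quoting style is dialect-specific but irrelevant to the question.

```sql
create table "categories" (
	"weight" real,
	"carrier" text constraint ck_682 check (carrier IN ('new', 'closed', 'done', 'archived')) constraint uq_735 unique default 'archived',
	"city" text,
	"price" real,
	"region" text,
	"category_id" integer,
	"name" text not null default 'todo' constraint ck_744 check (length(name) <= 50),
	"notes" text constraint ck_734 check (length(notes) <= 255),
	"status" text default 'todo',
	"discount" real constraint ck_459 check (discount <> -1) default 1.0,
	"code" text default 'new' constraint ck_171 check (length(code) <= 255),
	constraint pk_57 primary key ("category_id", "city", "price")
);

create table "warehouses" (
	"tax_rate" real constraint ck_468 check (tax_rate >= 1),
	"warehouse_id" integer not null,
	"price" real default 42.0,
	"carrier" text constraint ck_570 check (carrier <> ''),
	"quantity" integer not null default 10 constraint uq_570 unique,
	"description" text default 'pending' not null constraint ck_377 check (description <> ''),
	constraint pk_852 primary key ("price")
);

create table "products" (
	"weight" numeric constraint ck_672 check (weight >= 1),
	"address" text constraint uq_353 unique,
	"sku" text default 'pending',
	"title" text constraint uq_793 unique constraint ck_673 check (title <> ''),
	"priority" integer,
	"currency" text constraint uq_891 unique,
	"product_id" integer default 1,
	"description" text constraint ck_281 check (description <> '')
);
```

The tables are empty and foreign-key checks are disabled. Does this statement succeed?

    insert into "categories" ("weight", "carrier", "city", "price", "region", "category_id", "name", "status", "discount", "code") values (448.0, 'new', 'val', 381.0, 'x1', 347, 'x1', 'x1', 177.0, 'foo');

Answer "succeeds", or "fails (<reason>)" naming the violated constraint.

NOT NULL columns: category_id is supplied; city is supplied; name is supplied; price is supplied.
CHECK constraints: 'new' satisfies (carrier IN ('new', 'closed', 'done', 'archived')); 'x1' satisfies (length(name) <= 50); 177.0 satisfies (discount <> -1); 'foo' satisfies (length(code) <= 255).
No constraint is violated.

succeeds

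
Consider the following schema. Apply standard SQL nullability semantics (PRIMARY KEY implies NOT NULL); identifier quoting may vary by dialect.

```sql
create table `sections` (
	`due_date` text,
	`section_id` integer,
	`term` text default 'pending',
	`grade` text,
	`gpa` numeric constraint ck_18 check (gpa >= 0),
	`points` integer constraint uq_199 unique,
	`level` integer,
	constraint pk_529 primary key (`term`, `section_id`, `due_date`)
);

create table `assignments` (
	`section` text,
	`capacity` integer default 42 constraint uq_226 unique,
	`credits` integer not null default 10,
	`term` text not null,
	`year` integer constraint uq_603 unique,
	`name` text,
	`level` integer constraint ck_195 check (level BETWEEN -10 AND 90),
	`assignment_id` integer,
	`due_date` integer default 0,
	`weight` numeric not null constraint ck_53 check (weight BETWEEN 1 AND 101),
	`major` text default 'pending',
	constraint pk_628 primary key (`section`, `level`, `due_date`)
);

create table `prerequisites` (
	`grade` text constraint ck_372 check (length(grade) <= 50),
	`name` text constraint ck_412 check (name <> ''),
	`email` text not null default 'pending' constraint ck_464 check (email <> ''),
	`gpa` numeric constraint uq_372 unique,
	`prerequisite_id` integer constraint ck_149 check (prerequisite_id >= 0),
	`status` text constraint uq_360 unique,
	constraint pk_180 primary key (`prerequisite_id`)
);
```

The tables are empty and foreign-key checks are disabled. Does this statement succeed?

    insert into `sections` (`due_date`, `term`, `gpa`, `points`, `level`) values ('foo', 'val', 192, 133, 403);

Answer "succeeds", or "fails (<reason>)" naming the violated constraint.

fails (NOT NULL on section_id)

section_id is omitted from the column list and has no DEFAULT, so it would receive NULL.
But section_id is part of the PRIMARY KEY (implied NOT NULL).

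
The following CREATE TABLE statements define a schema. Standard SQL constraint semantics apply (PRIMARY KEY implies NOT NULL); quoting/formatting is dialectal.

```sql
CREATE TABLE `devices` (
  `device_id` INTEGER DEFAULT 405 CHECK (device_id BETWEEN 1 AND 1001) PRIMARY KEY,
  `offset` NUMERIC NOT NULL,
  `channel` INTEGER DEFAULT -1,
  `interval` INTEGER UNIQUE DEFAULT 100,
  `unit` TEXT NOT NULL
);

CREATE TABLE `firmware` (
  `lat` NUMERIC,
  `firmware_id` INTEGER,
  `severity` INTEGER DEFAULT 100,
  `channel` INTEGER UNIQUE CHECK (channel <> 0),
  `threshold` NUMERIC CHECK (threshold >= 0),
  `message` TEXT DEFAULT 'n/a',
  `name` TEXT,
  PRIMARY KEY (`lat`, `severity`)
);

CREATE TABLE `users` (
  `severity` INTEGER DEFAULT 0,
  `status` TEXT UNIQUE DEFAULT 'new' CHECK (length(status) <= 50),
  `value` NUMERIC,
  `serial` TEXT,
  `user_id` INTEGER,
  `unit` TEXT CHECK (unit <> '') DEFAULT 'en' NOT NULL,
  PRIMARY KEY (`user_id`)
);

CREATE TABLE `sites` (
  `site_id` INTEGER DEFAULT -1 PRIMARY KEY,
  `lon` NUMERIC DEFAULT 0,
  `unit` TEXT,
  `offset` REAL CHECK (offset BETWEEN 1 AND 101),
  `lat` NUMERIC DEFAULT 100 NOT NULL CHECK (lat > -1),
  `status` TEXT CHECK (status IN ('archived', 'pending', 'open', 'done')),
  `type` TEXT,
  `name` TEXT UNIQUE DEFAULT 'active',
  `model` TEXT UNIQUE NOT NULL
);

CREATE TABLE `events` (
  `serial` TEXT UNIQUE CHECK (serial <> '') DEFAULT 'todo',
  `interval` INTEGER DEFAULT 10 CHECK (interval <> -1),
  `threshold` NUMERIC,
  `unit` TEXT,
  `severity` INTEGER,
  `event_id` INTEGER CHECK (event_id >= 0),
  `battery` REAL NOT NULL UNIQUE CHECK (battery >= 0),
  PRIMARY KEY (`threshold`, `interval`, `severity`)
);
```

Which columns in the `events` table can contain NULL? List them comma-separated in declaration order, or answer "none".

serial, unit, event_id

- serial: CHECK does not forbid NULL (a CHECK constraint passes when its expression is NULL) → nullable.
- interval: part of the PRIMARY KEY, which implies NOT NULL → not nullable.
- threshold: part of the PRIMARY KEY, which implies NOT NULL → not nullable.
- unit: no NOT NULL constraint applies → nullable.
- severity: part of the PRIMARY KEY, which implies NOT NULL → not nullable.
- event_id: CHECK does not forbid NULL (a CHECK constraint passes when its expression is NULL) → nullable.
- battery: declared NOT NULL → not nullable.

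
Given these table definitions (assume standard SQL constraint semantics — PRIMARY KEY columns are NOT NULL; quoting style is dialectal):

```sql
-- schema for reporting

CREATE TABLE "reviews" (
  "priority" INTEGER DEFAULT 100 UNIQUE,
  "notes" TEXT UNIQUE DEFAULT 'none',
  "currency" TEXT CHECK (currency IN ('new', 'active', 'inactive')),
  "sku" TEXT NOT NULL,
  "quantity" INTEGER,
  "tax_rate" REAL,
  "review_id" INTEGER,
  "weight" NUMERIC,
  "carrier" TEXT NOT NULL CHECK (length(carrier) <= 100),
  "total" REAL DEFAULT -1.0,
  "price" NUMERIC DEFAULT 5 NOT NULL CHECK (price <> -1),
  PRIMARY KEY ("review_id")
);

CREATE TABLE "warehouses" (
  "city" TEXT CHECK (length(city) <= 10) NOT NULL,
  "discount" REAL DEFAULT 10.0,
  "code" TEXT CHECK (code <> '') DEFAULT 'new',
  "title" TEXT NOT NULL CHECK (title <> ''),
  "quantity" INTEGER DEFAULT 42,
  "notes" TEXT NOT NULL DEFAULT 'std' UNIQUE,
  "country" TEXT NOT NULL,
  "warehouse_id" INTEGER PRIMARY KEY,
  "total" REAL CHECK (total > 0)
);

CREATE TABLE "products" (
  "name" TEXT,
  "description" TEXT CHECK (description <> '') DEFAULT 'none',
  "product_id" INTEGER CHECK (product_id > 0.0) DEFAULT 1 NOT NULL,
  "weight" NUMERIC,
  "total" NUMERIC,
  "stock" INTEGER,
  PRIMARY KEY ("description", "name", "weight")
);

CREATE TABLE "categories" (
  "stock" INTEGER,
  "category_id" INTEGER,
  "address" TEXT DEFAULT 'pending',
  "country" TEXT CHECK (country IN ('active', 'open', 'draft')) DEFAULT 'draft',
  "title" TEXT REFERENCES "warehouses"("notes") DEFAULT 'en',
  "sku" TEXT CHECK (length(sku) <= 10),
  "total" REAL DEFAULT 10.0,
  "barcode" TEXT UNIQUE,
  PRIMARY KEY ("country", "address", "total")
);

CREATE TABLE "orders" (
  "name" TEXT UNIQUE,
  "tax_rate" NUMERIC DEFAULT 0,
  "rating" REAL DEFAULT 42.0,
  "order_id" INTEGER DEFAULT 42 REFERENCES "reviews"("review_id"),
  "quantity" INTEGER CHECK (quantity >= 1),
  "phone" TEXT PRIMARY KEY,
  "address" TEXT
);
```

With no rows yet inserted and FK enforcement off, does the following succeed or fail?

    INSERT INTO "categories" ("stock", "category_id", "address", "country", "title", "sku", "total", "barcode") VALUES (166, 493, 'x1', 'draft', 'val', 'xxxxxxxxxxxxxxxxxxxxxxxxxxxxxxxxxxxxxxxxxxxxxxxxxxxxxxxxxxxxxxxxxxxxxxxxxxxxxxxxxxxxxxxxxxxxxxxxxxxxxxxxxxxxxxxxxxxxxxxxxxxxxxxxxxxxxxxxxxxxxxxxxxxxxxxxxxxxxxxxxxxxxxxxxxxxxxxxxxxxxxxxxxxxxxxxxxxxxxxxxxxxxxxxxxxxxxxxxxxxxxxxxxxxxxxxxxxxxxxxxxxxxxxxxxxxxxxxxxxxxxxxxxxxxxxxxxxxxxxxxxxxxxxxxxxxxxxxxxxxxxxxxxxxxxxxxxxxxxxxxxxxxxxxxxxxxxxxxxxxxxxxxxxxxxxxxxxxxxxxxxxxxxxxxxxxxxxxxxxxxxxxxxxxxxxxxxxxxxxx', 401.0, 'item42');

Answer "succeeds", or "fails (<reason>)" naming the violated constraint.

The value 'xxxxxxxxxxxxxxxxxxxxxxxxxxxxxxxxxxxxxxxxxxxxxxxxxxxxxxxxxxxxxxxxxxxxxxxxxxxxxxxxxxxxxxxxxxxxxxxxxxxxxxxxxxxxxxxxxxxxxxxxxxxxxxxxxxxxxxxxxxxxxxxxxxxxxxxxxxxxxxxxxxxxxxxxxxxxxxxxxxxxxxxxxxxxxxxxxxxxxxxxxxxxxxxxxxxxxxxxxxxxxxxxxxxxxxxxxxxxxxxxxxxxxxxxxxxxxxxxxxxxxxxxxxxxxxxxxxxxxxxxxxxxxxxxxxxxxxxxxxxxxxxxxxxxxxxxxxxxxxxxxxxxxxxxxxxxxxxxxxxxxxxxxxxxxxxxxxxxxxxxxxxxxxxxxxxxxxxxxxxxxxxxxxxxxxxxxxxxxxxx' for sku violates CHECK (length(sku) <= 10).

fails (CHECK on sku)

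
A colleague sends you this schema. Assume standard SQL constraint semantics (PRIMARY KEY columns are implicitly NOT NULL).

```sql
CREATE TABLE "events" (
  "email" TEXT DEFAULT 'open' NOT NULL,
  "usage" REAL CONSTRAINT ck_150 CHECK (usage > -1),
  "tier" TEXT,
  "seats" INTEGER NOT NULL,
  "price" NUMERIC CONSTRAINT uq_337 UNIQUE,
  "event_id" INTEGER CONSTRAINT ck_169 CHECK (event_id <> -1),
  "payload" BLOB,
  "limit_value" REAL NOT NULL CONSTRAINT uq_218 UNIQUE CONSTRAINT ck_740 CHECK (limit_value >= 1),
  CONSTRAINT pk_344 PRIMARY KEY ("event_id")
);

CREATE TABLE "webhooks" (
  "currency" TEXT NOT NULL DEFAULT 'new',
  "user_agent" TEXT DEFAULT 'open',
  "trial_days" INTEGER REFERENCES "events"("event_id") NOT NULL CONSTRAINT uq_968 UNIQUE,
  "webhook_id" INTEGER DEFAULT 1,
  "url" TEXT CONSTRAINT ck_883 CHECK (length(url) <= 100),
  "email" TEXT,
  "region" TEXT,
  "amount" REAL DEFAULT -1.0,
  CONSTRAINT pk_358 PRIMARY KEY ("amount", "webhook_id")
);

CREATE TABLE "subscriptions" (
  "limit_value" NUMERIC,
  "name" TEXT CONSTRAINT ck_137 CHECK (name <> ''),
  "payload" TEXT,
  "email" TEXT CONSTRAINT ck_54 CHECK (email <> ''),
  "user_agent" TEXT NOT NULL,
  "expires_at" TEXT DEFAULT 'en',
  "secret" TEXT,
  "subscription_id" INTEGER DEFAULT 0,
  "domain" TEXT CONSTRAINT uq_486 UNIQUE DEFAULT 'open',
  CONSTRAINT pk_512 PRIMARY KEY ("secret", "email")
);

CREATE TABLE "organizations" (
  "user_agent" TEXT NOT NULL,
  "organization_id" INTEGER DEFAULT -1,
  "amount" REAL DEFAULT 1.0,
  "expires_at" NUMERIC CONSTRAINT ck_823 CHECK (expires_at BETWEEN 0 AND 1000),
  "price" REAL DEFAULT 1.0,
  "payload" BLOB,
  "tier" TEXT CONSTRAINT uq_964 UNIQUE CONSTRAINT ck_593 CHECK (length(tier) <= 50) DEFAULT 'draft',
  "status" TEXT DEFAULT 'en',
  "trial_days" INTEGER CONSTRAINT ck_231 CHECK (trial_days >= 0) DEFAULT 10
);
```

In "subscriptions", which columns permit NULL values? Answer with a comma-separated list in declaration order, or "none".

- limit_value: no NOT NULL constraint applies → nullable.
- name: CHECK does not forbid NULL (a CHECK constraint passes when its expression is NULL) → nullable.
- payload: no NOT NULL constraint applies → nullable.
- email: part of the PRIMARY KEY, which implies NOT NULL → not nullable.
- user_agent: declared NOT NULL → not nullable.
- expires_at: DEFAULT only fills an omitted column; an explicit NULL is still allowed → nullable.
- secret: part of the PRIMARY KEY, which implies NOT NULL → not nullable.
- subscription_id: DEFAULT only fills an omitted column; an explicit NULL is still allowed → nullable.
- domain: UNIQUE does not imply NOT NULL → nullable.

limit_value, name, payload, expires_at, subscription_id, domain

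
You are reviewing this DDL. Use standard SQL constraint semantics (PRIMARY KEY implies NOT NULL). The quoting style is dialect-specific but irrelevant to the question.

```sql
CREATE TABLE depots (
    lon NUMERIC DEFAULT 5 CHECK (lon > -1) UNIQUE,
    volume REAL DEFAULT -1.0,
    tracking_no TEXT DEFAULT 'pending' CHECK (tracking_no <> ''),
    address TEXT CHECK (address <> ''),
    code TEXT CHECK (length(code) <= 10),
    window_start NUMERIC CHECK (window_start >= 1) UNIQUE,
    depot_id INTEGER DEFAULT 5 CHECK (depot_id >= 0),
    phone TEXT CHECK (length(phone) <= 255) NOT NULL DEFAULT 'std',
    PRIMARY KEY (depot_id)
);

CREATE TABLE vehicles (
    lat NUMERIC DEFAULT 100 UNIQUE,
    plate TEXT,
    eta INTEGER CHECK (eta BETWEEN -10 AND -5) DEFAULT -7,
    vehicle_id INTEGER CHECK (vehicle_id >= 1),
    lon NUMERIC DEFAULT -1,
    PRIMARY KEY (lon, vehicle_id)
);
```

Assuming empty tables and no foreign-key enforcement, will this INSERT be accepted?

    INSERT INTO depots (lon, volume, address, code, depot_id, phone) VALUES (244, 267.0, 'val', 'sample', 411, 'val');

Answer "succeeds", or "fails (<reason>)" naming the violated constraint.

succeeds

NOT NULL columns: depot_id is supplied; phone is supplied.
CHECK constraints: 244 satisfies (lon > -1); 'val' satisfies (address <> ''); 'sample' satisfies (length(code) <= 10); 411 satisfies (depot_id >= 0); 'val' satisfies (length(phone) <= 255).
No constraint is violated.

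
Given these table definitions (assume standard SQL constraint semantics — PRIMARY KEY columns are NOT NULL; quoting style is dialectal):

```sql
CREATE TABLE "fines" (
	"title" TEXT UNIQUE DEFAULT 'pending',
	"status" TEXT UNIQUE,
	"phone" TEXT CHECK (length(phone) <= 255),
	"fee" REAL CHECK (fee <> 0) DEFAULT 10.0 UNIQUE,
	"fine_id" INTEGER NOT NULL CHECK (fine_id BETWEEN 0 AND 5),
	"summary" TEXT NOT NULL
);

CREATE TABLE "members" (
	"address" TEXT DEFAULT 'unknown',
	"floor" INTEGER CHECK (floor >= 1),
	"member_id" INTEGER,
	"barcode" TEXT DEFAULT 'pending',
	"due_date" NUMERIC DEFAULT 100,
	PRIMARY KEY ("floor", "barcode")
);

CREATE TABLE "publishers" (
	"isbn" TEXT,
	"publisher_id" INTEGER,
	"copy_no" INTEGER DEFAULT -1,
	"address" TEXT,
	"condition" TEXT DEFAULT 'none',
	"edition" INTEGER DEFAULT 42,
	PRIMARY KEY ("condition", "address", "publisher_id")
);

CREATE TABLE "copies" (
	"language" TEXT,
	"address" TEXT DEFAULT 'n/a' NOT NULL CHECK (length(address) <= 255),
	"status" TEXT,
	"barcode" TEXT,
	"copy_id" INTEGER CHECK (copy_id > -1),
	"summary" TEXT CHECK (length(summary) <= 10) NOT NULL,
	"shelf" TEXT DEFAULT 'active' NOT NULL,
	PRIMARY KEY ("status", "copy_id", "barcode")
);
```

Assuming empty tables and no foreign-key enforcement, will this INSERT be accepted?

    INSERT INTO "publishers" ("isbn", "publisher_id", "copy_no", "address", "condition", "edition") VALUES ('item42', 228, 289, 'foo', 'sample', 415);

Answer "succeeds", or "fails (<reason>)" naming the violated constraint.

NOT NULL columns: address is supplied; condition is supplied; publisher_id is supplied.
No constraint is violated.

succeeds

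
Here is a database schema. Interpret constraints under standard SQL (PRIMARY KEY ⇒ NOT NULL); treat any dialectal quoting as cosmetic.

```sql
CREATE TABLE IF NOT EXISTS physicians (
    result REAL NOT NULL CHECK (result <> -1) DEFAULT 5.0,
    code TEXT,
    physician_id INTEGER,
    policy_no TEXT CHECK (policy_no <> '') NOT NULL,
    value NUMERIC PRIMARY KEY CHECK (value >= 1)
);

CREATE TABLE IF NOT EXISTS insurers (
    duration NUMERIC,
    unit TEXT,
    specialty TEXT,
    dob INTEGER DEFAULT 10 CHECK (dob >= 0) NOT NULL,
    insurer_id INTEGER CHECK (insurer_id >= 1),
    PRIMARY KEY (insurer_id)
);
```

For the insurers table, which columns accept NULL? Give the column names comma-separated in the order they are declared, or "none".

duration, unit, specialty

- duration: no NOT NULL constraint applies → nullable.
- unit: no NOT NULL constraint applies → nullable.
- specialty: no NOT NULL constraint applies → nullable.
- dob: declared NOT NULL → not nullable.
- insurer_id: part of the PRIMARY KEY, which implies NOT NULL → not nullable.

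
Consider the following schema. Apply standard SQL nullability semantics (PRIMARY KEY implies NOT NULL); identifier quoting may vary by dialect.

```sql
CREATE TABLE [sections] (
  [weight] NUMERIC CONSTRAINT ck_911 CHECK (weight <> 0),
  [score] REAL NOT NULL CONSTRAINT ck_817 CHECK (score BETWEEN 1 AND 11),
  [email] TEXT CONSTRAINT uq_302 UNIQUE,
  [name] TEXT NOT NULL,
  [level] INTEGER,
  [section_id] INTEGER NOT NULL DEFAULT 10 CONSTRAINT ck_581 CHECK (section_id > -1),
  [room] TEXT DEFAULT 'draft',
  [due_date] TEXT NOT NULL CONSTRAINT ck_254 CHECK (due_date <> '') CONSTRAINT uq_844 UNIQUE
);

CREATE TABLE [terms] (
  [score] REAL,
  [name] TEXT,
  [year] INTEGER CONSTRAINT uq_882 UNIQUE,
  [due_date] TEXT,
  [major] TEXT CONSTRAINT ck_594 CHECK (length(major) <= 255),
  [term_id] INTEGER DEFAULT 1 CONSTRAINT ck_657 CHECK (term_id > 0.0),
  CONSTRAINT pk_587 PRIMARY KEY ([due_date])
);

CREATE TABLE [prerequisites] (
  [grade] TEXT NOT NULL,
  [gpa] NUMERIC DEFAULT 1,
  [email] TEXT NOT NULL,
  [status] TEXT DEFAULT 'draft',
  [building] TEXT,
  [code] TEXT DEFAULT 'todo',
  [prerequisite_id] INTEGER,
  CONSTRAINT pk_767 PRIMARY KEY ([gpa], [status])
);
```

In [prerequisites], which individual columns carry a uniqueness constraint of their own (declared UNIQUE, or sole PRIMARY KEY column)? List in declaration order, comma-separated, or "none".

none

- grade: no UNIQUE or single-column PK constraint.
- gpa: part of a composite PRIMARY KEY — only the tuple is unique, not this column on its own.
- email: no UNIQUE or single-column PK constraint.
- status: part of a composite PRIMARY KEY — only the tuple is unique, not this column on its own.
- building: no UNIQUE or single-column PK constraint.
- code: no UNIQUE or single-column PK constraint.
- prerequisite_id: no UNIQUE or single-column PK constraint.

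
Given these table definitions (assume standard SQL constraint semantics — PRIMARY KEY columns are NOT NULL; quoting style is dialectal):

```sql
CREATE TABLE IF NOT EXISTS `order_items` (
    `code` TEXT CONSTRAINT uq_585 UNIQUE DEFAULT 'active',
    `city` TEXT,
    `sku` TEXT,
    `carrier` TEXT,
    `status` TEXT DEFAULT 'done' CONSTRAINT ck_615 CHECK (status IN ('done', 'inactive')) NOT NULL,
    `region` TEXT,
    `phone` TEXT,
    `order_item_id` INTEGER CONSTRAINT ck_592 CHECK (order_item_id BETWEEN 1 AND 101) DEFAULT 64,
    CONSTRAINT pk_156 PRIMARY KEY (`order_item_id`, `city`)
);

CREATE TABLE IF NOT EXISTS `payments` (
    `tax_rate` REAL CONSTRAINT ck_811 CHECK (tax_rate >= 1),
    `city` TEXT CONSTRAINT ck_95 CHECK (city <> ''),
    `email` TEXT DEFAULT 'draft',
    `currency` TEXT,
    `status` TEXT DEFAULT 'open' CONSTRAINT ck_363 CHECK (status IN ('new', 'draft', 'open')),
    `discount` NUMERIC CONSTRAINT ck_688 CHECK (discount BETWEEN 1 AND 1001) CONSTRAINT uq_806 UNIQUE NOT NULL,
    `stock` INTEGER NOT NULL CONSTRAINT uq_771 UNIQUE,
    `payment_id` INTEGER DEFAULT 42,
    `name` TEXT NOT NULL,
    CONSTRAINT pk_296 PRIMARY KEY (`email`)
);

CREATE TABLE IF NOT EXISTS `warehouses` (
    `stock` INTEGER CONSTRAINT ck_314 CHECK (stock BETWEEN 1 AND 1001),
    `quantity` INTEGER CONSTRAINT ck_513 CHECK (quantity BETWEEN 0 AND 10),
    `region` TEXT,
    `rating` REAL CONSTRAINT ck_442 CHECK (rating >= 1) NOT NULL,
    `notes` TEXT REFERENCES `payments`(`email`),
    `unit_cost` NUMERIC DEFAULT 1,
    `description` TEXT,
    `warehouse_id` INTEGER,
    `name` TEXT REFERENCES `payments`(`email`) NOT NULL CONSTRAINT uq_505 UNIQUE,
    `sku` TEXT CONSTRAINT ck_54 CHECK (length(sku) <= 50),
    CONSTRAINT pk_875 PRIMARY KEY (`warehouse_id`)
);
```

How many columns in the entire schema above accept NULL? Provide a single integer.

17

order_items: 5 nullable (code, sku, carrier, region, phone — PK (order_item_id, city) and explicit NOT NULL columns excluded).
payments: 5 nullable (tax_rate, city, currency, status, payment_id — PK (email) and explicit NOT NULL columns excluded).
warehouses: 7 nullable (stock, quantity, region, notes, unit_cost, description, sku — PK (warehouse_id) and explicit NOT NULL columns excluded).
Total: 5 + 5 + 7 = 17.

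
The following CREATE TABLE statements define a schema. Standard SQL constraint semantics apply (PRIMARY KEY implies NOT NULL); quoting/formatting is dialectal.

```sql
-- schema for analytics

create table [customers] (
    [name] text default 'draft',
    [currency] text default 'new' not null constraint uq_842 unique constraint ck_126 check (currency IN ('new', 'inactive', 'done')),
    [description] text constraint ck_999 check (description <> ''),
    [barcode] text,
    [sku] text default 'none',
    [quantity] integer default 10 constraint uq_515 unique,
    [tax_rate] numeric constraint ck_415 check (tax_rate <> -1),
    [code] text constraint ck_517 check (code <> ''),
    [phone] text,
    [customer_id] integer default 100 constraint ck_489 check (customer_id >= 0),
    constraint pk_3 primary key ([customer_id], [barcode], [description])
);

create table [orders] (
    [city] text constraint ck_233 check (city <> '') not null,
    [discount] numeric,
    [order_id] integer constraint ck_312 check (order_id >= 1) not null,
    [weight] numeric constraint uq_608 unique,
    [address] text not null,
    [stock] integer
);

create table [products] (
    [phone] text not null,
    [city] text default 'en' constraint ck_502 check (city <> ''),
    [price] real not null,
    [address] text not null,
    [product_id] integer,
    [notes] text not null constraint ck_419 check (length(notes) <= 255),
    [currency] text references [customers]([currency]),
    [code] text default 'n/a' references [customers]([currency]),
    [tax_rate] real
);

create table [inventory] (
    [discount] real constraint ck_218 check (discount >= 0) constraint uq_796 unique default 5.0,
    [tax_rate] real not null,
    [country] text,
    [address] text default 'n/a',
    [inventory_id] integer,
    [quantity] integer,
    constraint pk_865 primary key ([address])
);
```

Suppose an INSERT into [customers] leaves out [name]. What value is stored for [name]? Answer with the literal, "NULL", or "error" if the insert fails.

name has an explicit DEFAULT 'draft'.
When the column is omitted from an INSERT, that default is used.

'draft'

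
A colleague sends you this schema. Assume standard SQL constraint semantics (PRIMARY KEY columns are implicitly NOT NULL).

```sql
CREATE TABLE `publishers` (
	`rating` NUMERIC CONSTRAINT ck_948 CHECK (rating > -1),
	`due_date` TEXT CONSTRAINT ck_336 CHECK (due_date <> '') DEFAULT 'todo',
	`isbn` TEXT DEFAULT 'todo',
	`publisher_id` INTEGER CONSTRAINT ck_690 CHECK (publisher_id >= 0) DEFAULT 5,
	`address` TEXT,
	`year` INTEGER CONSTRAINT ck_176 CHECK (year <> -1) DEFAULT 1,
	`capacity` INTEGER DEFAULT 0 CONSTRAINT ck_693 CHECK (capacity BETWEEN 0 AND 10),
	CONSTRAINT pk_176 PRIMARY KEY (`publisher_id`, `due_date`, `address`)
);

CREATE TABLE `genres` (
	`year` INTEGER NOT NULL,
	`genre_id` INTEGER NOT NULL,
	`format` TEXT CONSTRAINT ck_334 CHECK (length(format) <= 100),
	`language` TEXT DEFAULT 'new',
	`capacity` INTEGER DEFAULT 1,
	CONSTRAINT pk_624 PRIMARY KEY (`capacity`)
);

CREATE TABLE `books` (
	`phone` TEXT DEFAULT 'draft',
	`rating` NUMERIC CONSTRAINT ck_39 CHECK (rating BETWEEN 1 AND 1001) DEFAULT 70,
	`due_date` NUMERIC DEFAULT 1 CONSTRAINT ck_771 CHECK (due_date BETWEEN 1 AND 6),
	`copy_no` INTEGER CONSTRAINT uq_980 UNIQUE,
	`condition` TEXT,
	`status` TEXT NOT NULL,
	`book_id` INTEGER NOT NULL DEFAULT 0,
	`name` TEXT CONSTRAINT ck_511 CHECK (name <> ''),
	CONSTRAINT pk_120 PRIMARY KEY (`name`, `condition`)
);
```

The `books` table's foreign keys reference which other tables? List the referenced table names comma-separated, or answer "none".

No column in books has a REFERENCES clause.

none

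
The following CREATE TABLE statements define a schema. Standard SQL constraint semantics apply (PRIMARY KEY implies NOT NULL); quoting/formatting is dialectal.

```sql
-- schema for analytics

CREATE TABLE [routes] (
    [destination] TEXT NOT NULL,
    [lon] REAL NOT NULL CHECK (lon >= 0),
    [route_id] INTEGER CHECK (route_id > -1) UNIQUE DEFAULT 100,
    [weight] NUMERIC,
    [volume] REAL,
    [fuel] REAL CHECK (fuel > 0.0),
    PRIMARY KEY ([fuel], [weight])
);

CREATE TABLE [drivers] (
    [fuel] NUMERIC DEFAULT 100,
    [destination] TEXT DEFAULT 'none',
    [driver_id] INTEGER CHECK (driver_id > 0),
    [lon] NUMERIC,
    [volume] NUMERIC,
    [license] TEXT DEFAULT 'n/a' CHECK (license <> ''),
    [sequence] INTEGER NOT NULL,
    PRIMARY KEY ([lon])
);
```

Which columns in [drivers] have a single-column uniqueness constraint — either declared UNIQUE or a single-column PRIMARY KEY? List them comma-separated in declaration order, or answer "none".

- fuel: no UNIQUE or single-column PK constraint.
- destination: no UNIQUE or single-column PK constraint.
- driver_id: no UNIQUE or single-column PK constraint.
- lon: single-column PRIMARY KEY → unique.
- volume: no UNIQUE or single-column PK constraint.
- license: no UNIQUE or single-column PK constraint.
- sequence: no UNIQUE or single-column PK constraint.

lon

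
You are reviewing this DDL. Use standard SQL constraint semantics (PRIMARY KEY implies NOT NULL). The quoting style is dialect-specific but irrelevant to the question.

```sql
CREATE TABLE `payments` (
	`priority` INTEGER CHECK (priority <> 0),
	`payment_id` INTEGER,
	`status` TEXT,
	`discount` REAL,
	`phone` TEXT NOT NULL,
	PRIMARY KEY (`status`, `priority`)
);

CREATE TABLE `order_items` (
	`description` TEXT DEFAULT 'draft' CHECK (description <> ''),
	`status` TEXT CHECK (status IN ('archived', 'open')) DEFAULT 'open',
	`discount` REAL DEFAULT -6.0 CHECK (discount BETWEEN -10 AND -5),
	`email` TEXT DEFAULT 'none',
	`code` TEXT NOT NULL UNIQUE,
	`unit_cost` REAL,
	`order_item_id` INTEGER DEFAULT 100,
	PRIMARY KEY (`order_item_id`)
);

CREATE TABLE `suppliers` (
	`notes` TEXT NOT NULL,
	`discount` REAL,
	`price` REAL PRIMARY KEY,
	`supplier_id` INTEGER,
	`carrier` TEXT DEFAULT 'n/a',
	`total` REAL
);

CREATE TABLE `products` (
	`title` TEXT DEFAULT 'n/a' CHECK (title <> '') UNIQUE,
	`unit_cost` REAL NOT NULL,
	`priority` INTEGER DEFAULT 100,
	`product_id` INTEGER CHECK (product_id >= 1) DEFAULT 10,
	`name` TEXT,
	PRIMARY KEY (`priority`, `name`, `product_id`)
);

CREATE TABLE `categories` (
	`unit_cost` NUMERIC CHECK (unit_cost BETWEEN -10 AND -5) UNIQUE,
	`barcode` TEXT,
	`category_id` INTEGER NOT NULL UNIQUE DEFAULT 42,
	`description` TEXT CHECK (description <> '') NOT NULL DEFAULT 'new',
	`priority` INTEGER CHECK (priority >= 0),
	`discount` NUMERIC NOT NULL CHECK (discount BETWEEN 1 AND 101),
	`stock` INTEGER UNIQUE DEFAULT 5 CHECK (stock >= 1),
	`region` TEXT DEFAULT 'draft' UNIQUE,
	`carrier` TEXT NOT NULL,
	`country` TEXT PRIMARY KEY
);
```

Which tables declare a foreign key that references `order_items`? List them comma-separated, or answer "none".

No REFERENCES clause anywhere in the schema names order_items.

none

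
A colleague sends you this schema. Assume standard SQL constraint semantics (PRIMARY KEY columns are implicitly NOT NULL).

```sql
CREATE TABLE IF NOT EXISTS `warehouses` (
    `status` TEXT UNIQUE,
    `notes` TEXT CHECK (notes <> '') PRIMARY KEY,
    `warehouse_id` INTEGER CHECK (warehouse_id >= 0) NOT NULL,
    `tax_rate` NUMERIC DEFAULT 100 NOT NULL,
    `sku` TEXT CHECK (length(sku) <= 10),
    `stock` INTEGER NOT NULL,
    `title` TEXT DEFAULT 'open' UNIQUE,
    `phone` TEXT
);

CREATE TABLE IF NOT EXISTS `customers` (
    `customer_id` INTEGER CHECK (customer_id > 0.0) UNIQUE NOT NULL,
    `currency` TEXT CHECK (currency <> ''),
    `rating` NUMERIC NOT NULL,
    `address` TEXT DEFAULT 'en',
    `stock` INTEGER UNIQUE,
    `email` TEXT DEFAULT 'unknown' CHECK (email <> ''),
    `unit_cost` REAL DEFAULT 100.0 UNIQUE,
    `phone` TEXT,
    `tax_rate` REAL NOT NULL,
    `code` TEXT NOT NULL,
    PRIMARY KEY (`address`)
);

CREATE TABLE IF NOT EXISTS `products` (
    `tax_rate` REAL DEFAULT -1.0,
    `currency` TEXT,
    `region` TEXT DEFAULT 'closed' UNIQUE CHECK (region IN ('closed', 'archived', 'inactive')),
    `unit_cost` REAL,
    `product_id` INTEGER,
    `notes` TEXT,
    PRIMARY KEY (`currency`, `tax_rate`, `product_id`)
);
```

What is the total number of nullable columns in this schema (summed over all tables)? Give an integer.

warehouses: 4 nullable (status, sku, title, phone — PK (notes) and explicit NOT NULL columns excluded).
customers: 5 nullable (currency, stock, email, unit_cost, phone — PK (address) and explicit NOT NULL columns excluded).
products: 3 nullable (region, unit_cost, notes — PK (currency, tax_rate, product_id) and explicit NOT NULL columns excluded).
Total: 4 + 5 + 3 = 12.

12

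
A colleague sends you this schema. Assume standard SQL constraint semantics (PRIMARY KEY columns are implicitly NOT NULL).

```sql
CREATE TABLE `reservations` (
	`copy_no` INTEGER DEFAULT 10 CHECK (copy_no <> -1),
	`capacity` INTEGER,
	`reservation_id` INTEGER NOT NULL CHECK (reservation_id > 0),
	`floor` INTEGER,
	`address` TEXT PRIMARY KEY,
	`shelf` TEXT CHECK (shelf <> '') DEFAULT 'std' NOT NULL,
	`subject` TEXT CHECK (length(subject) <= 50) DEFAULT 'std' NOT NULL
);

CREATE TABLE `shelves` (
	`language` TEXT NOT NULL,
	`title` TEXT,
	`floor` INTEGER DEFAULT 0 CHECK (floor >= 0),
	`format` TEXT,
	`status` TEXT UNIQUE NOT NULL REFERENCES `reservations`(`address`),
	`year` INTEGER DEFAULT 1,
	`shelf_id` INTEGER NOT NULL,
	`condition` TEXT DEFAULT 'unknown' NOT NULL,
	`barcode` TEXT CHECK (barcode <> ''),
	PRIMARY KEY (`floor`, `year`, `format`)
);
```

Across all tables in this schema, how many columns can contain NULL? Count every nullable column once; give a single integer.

5

reservations: 3 nullable (copy_no, capacity, floor — PK (address) and explicit NOT NULL columns excluded).
shelves: 2 nullable (title, barcode — PK (floor, year, format) and explicit NOT NULL columns excluded).
Total: 3 + 2 = 5.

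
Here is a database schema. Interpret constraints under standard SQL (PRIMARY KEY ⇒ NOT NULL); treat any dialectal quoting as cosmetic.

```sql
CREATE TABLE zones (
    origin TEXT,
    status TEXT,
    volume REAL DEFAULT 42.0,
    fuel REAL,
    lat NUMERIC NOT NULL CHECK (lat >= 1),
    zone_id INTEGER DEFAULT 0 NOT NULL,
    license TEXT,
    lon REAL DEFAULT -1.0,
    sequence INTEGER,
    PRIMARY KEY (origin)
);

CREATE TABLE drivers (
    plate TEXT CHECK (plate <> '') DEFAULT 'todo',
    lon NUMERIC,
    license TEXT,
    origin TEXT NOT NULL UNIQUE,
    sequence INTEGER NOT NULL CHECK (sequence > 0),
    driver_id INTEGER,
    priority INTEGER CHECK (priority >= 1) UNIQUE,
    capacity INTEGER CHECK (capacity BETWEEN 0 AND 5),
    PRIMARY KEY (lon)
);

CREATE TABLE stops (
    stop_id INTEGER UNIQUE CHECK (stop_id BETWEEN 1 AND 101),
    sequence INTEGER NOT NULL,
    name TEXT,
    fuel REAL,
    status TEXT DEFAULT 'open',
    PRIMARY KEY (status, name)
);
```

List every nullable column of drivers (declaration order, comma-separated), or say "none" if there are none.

plate, license, driver_id, priority, capacity

- plate: CHECK does not forbid NULL (a CHECK constraint passes when its expression is NULL) → nullable.
- lon: part of the PRIMARY KEY, which implies NOT NULL → not nullable.
- license: no NOT NULL constraint applies → nullable.
- origin: declared NOT NULL → not nullable.
- sequence: declared NOT NULL → not nullable.
- driver_id: no NOT NULL constraint applies → nullable.
- priority: CHECK does not forbid NULL (a CHECK constraint passes when its expression is NULL) → nullable.
- capacity: CHECK does not forbid NULL (a CHECK constraint passes when its expression is NULL) → nullable.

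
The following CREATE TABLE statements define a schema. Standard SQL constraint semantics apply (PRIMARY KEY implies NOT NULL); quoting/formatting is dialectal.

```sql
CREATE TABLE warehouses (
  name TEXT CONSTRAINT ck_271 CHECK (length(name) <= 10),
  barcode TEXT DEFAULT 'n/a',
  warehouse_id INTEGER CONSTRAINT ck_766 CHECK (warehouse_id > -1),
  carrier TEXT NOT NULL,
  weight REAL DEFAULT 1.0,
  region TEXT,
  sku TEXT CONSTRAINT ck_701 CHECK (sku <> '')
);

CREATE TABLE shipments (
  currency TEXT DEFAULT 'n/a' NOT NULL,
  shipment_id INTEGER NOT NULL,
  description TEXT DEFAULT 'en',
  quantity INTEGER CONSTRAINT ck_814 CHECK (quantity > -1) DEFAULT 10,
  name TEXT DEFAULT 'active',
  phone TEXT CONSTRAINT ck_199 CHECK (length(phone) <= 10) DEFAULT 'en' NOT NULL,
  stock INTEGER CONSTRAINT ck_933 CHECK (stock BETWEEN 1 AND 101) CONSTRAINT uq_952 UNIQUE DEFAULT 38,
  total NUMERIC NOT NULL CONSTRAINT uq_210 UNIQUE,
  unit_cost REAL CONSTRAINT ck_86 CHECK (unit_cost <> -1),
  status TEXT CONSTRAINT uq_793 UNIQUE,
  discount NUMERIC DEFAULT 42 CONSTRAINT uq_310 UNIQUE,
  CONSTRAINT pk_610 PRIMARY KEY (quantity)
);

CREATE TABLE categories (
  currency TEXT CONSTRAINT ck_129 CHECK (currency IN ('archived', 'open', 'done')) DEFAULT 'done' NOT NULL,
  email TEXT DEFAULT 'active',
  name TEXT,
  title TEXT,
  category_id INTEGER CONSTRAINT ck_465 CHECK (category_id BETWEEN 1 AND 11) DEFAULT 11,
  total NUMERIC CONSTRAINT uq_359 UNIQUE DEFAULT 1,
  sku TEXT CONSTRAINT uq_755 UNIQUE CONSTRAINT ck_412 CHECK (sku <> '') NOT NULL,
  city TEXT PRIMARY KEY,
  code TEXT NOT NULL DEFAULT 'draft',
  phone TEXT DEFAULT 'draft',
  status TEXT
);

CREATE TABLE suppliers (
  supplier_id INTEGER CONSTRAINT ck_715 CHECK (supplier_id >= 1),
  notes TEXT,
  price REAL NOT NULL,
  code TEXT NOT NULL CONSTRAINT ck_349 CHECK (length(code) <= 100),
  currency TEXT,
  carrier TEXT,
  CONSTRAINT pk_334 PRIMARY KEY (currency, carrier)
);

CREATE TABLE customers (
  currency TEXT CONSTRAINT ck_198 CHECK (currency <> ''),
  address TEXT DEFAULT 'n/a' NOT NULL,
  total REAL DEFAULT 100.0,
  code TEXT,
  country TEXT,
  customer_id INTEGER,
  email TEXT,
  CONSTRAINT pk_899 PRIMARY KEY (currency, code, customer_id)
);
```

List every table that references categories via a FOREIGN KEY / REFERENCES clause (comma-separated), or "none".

none

No REFERENCES clause anywhere in the schema names categories.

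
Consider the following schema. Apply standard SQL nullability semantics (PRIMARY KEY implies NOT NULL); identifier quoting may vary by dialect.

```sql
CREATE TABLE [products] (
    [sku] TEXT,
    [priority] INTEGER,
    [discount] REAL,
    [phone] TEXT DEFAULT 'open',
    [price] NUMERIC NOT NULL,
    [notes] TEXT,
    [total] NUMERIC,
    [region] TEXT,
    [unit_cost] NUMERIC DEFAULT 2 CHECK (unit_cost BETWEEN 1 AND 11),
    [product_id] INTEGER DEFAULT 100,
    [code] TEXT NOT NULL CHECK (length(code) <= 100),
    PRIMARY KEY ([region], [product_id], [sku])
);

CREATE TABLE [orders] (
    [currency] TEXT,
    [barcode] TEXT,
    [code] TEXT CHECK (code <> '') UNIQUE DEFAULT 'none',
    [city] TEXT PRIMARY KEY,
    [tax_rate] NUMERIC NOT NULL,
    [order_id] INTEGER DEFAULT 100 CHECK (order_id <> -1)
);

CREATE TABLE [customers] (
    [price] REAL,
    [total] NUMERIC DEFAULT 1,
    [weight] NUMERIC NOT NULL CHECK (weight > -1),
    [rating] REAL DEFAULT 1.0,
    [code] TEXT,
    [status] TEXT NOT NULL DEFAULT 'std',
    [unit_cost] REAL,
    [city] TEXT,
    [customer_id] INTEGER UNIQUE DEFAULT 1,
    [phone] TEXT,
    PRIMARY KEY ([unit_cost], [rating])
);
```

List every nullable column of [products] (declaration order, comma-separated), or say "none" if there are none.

priority, discount, phone, notes, total, unit_cost

- sku: part of the PRIMARY KEY, which implies NOT NULL → not nullable.
- priority: no NOT NULL constraint applies → nullable.
- discount: no NOT NULL constraint applies → nullable.
- phone: DEFAULT only fills an omitted column; an explicit NULL is still allowed → nullable.
- price: declared NOT NULL → not nullable.
- notes: no NOT NULL constraint applies → nullable.
- total: no NOT NULL constraint applies → nullable.
- region: part of the PRIMARY KEY, which implies NOT NULL → not nullable.
- unit_cost: CHECK does not forbid NULL (a CHECK constraint passes when its expression is NULL) → nullable.
- product_id: part of the PRIMARY KEY, which implies NOT NULL → not nullable.
- code: declared NOT NULL → not nullable.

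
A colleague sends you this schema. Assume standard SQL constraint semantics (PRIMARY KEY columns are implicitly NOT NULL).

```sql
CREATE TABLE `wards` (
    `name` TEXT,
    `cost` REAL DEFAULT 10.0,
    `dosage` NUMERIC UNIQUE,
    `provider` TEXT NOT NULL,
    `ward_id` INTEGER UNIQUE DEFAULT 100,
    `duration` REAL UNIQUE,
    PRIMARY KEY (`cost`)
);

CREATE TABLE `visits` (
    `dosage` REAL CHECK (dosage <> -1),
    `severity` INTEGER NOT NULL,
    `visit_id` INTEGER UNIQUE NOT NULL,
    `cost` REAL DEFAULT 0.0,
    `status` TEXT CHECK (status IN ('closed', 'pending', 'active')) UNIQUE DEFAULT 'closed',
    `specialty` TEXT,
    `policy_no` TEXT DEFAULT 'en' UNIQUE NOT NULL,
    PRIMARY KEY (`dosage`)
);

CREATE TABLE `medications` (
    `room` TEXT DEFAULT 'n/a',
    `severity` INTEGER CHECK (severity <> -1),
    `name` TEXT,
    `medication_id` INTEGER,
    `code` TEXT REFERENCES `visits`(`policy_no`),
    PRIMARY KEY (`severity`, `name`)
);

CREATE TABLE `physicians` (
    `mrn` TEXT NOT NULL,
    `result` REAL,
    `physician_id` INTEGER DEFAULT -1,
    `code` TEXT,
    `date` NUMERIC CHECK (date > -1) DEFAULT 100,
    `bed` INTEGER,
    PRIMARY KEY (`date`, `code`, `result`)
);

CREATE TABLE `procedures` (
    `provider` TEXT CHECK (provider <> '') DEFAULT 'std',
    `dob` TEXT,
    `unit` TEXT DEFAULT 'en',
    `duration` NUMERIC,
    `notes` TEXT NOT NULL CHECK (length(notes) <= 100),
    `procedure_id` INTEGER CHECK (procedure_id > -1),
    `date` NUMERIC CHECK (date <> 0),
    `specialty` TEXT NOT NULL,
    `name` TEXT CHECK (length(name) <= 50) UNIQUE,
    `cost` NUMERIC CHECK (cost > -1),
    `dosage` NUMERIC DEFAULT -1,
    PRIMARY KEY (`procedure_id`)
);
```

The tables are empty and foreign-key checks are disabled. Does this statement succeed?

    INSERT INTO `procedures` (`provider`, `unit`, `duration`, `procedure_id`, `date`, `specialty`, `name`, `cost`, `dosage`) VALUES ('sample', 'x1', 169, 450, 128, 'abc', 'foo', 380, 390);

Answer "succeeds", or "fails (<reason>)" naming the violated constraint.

fails (NOT NULL on notes)

notes is omitted from the column list and has no DEFAULT, so it would receive NULL.
But notes is declared NOT NULL.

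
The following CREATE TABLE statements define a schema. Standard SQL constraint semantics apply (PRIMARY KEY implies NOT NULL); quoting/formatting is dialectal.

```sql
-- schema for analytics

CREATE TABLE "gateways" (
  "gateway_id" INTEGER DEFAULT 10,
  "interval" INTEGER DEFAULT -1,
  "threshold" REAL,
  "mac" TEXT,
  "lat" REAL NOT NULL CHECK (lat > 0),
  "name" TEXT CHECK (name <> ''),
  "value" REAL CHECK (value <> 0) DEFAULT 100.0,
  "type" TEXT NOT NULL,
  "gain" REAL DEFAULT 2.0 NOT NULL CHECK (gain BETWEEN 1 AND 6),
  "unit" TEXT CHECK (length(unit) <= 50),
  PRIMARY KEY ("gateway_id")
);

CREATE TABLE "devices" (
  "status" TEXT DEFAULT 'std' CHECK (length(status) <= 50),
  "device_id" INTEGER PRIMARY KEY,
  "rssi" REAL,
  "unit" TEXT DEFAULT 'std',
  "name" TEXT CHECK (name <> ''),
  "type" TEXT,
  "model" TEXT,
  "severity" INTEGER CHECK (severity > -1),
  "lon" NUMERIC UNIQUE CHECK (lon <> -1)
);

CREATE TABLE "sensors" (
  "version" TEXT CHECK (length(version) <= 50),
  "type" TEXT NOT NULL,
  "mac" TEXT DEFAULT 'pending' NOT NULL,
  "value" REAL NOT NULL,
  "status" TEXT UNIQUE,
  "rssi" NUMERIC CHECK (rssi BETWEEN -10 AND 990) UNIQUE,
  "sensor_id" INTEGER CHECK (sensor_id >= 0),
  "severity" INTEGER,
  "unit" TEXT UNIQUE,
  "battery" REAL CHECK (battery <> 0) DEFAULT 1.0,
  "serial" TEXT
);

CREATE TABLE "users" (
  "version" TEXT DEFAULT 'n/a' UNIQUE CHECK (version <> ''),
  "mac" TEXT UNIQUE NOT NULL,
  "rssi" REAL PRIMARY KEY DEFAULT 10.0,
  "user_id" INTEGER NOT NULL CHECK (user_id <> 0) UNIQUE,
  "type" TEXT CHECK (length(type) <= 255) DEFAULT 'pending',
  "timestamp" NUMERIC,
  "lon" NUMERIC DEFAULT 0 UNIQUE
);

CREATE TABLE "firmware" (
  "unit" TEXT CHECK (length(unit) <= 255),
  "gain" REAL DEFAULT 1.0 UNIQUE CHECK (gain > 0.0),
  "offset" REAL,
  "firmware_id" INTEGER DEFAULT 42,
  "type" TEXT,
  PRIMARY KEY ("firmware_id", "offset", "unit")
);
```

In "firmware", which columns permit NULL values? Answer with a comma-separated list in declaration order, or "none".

gain, type

- unit: part of the PRIMARY KEY, which implies NOT NULL → not nullable.
- gain: CHECK does not forbid NULL (a CHECK constraint passes when its expression is NULL) → nullable.
- offset: part of the PRIMARY KEY, which implies NOT NULL → not nullable.
- firmware_id: part of the PRIMARY KEY, which implies NOT NULL → not nullable.
- type: no NOT NULL constraint applies → nullable.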